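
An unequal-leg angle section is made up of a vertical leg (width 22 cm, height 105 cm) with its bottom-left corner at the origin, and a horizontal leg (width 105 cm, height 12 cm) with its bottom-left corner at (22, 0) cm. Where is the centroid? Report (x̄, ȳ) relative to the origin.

x̄ = 33.41 cm, ȳ = 36.09 cm

vertical leg: A = 22 × 105 = 2310.00, centroid at (11.00, 52.50).
horizontal leg: A = 105 × 12 = 1260.00, centroid at (74.50, 6.00).
ΣA = 3570.00 cm², ΣAx̄ = 119280.00 cm³, ΣAȳ = 128835.00 cm³.
x̄ = 119280.00/3570.00 = 33.41 cm; ȳ = 128835.00/3570.00 = 36.09 cm.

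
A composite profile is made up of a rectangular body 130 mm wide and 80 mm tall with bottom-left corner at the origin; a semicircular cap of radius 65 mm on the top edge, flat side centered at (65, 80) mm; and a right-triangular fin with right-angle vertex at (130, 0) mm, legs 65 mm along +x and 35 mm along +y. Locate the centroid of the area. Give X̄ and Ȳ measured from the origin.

Part | A | x̄ᵢ | ȳᵢ | A·x̄ᵢ | A·ȳᵢ
rectangular body | 10400.00 | 65.00 | 40.00 | 676000.00 | 416000.00
semicircular top | 6636.61 | 65.00 | 107.59 | 431379.94 | 714012.49
triangular fin | 1137.50 | 151.67 | 11.67 | 172520.83 | 13270.83
Σ | 18174.11 |  |  | 1279900.77 | 1143283.33
X̄ = 1279900.77 / 18174.11 = 70.42 mm
Ȳ = 1143283.33 / 18174.11 = 62.91 mm

X̄ = 70.42 mm, Ȳ = 62.91 mm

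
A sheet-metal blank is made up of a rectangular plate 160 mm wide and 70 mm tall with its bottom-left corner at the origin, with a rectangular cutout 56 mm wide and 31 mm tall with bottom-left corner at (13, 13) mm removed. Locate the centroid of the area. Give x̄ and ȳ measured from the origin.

x̄ = 87.15 mm, ȳ = 36.19 mm

plate: A = 160 × 70 = 11200.00, centroid at (80.00, 35.00).
hole: A = −(56 × 31) = -1736.00, centroid at (41.00, 28.50).
ΣA = 9464.00 mm²
ΣAx̄ = (11200.00)(80.00) + (-1736.00)(41.00) = 824824.00 mm³
ΣAȳ = (11200.00)(35.00) + (-1736.00)(28.50) = 342524.00 mm³
x̄ = 824824.00 / 9464.00 = 87.15 mm
ȳ = 342524.00 / 9464.00 = 36.19 mm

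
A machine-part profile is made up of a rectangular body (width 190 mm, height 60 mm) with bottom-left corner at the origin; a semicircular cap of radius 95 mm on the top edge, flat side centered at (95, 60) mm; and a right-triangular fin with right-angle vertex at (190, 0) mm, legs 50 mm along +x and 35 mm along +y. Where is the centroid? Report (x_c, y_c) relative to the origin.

Part | A | x̄ᵢ | ȳᵢ | A·x̄ᵢ | A·ȳᵢ
rectangular body | 11400.00 | 95.00 | 30.00 | 1083000.00 | 342000.00
semicircular top | 14176.44 | 95.00 | 100.32 | 1346761.50 | 1422169.54
triangular fin | 875.00 | 206.67 | 11.67 | 180833.33 | 10208.33
Σ | 26451.44 |  |  | 2610594.83 | 1774377.88
x_c = 2610594.83 / 26451.44 = 98.69 mm
y_c = 1774377.88 / 26451.44 = 67.08 mm

x_c = 98.69 mm, y_c = 67.08 mm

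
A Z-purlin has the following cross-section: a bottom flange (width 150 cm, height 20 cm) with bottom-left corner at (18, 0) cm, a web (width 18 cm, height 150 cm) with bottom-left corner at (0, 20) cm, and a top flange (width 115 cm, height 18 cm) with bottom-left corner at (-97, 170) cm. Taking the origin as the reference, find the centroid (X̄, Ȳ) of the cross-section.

Part | A | x̄ᵢ | ȳᵢ | A·x̄ᵢ | A·ȳᵢ
bottom flange | 3000.00 | 93.00 | 10.00 | 279000.00 | 30000.00
web | 2700.00 | 9.00 | 95.00 | 24300.00 | 256500.00
top flange | 2070.00 | -39.50 | 179.00 | -81765.00 | 370530.00
Σ | 7770.00 |  |  | 221535.00 | 657030.00
X̄ = 221535.00 / 7770.00 = 28.51 cm
Ȳ = 657030.00 / 7770.00 = 84.56 cm

X̄ = 28.51 cm, Ȳ = 84.56 cm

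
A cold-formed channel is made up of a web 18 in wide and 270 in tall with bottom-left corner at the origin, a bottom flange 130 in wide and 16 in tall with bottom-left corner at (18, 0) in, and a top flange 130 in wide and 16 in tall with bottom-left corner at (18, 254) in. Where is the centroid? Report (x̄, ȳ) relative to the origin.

x̄ = 43.13 in, ȳ = 135.00 in

Part | A | x̄ᵢ | ȳᵢ | A·x̄ᵢ | A·ȳᵢ
web | 4860.00 | 9.00 | 135.00 | 43740.00 | 656100.00
bottom flange | 2080.00 | 83.00 | 8.00 | 172640.00 | 16640.00
top flange | 2080.00 | 83.00 | 262.00 | 172640.00 | 544960.00
Σ | 9020.00 |  |  | 389020.00 | 1217700.00
x̄ = 389020.00 / 9020.00 = 43.13 in
ȳ = 1217700.00 / 9020.00 = 135.00 in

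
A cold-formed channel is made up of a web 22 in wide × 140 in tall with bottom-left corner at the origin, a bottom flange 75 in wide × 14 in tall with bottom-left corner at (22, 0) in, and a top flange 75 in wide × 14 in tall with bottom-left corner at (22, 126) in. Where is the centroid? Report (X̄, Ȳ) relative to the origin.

X̄ = 30.66 in, Ȳ = 70.00 in

Part | A | x̄ᵢ | ȳᵢ | A·x̄ᵢ | A·ȳᵢ
web | 3080.00 | 11.00 | 70.00 | 33880.00 | 215600.00
bottom flange | 1050.00 | 59.50 | 7.00 | 62475.00 | 7350.00
top flange | 1050.00 | 59.50 | 133.00 | 62475.00 | 139650.00
Σ | 5180.00 |  |  | 158830.00 | 362600.00
X̄ = 158830.00 / 5180.00 = 30.66 in
Ȳ = 362600.00 / 5180.00 = 70.00 in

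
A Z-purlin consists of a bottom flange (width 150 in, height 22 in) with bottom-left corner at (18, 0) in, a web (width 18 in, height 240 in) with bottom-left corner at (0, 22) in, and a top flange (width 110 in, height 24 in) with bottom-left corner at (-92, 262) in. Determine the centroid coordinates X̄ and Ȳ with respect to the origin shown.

X̄ = 24.18 in, Ȳ = 133.83 in

bottom flange: A = 150 × 22 = 3300.00, centroid at (93.00, 11.00).
web: A = 18 × 240 = 4320.00, centroid at (9.00, 142.00).
top flange: A = 110 × 24 = 2640.00, centroid at (-37.00, 274.00).
ΣA = 10260.00 in²
ΣAX̄ = (3300.00)(93.00) + (4320.00)(9.00) + (2640.00)(-37.00) = 248100.00 in³
ΣAȲ = (3300.00)(11.00) + (4320.00)(142.00) + (2640.00)(274.00) = 1373100.00 in³
X̄ = 248100.00 / 10260.00 = 24.18 in
Ȳ = 1373100.00 / 10260.00 = 133.83 in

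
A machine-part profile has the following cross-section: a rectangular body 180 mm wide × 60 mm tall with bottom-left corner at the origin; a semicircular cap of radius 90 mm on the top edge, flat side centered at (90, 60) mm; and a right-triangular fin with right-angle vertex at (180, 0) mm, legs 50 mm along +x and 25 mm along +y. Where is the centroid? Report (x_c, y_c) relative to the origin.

Part | A | x̄ᵢ | ȳᵢ | A·x̄ᵢ | A·ȳᵢ
rectangular body | 10800.00 | 90.00 | 30.00 | 972000.00 | 324000.00
semicircular top | 12723.45 | 90.00 | 98.20 | 1145110.52 | 1249407.01
triangular fin | 625.00 | 196.67 | 8.33 | 122916.67 | 5208.33
Σ | 24148.45 |  |  | 2240027.19 | 1578615.35
x_c = 2240027.19 / 24148.45 = 92.76 mm
y_c = 1578615.35 / 24148.45 = 65.37 mm

x_c = 92.76 mm, y_c = 65.37 mm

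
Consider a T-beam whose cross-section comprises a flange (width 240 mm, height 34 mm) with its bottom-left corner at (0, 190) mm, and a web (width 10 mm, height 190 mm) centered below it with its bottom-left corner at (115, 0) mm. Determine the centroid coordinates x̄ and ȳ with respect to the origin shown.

x̄ = 120.00 mm, ȳ = 185.85 mm

web: A = 10 × 190 = 1900.00, centroid at (120.00, 95.00).
flange: A = 240 × 34 = 8160.00, centroid at (120.00, 207.00).
ΣA = 10060.00 mm², ΣAx̄ = 1207200.00 mm³, ΣAȳ = 1869620.00 mm³.
x̄ = 1207200.00/10060.00 = 120.00 mm; ȳ = 1869620.00/10060.00 = 185.85 mm.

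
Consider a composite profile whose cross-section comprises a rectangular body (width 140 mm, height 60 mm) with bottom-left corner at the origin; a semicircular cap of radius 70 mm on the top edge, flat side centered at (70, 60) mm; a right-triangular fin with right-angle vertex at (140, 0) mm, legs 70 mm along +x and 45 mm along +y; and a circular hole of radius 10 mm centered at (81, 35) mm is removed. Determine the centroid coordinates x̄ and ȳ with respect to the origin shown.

x̄ = 78.27 mm, ȳ = 55.03 mm

Part | A | x̄ᵢ | ȳᵢ | A·x̄ᵢ | A·ȳᵢ
rectangular body | 8400.00 | 70.00 | 30.00 | 588000.00 | 252000.00
semicircular top | 7696.90 | 70.00 | 89.71 | 538783.14 | 690480.79
triangular fin | 1575.00 | 163.33 | 15.00 | 257250.00 | 23625.00
hole | -314.16 | 81.00 | 35.00 | -25446.90 | -10995.57
Σ | 17357.74 |  |  | 1358586.24 | 955110.21
x̄ = 1358586.24 / 17357.74 = 78.27 mm
ȳ = 955110.21 / 17357.74 = 55.03 mm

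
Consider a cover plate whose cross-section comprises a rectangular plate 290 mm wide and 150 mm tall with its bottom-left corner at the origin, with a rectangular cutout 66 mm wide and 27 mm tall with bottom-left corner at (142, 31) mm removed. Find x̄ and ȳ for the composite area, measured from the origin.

plate: A = 290 × 150 = 43500.00, centroid at (145.00, 75.00).
hole: A = −(66 × 27) = -1782.00, centroid at (175.00, 44.50).
ΣA = 41718.00 mm², ΣAx̄ = 5995650.00 mm³, ΣAȳ = 3183201.00 mm³.
x̄ = 5995650.00/41718.00 = 143.72 mm; ȳ = 3183201.00/41718.00 = 76.30 mm.

x̄ = 143.72 mm, ȳ = 76.30 mm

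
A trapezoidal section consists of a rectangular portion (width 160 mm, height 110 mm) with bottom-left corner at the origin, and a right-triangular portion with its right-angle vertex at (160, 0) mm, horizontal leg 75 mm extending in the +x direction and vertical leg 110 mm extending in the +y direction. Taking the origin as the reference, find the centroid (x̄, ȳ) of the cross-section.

Part | A | x̄ᵢ | ȳᵢ | A·x̄ᵢ | A·ȳᵢ
rectangular portion | 17600.00 | 80.00 | 55.00 | 1408000.00 | 968000.00
triangular portion | 4125.00 | 185.00 | 36.67 | 763125.00 | 151250.00
Σ | 21725.00 |  |  | 2171125.00 | 1119250.00
x̄ = 2171125.00 / 21725.00 = 99.94 mm
ȳ = 1119250.00 / 21725.00 = 51.52 mm

x̄ = 99.94 mm, ȳ = 51.52 mm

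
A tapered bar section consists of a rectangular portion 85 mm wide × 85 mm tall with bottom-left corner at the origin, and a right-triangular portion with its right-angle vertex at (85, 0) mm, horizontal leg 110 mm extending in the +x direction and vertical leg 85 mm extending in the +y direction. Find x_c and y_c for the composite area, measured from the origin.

x_c = 73.60 mm, y_c = 36.93 mm

rectangular portion: A = 85 × 85 = 7225.00, centroid at (42.50, 42.50).
triangular portion: A = ½·110·85 = 4675.00, centroid at (121.67, 28.33).
ΣA = 11900.00 mm², ΣAx_c = 875854.17 mm³, ΣAy_c = 439520.83 mm³.
x_c = 875854.17/11900.00 = 73.60 mm; y_c = 439520.83/11900.00 = 36.93 mm.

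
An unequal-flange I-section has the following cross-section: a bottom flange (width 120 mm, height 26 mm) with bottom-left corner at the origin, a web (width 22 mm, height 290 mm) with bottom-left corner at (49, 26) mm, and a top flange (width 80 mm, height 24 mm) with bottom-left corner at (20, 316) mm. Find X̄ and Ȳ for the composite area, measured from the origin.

bottom flange: A = 120 × 26 = 3120.00, centroid at (60.00, 13.00).
web: A = 22 × 290 = 6380.00, centroid at (60.00, 171.00).
top flange: A = 80 × 24 = 1920.00, centroid at (60.00, 328.00).
ΣA = 11420.00 mm²
ΣAX̄ = (3120.00)(60.00) + (6380.00)(60.00) + (1920.00)(60.00) = 685200.00 mm³
ΣAȲ = (3120.00)(13.00) + (6380.00)(171.00) + (1920.00)(328.00) = 1761300.00 mm³
X̄ = 685200.00 / 11420.00 = 60.00 mm
Ȳ = 1761300.00 / 11420.00 = 154.23 mm

X̄ = 60.00 mm, Ȳ = 154.23 mm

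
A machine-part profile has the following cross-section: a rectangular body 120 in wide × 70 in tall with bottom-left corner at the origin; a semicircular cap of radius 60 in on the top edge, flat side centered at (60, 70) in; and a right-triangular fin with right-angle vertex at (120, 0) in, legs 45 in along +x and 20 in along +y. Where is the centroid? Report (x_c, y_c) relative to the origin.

x_c = 62.33 in, y_c = 57.69 in

Part | A | x̄ᵢ | ȳᵢ | A·x̄ᵢ | A·ȳᵢ
rectangular body | 8400.00 | 60.00 | 35.00 | 504000.00 | 294000.00
semicircular top | 5654.87 | 60.00 | 95.46 | 339292.01 | 539840.67
triangular fin | 450.00 | 135.00 | 6.67 | 60750.00 | 3000.00
Σ | 14504.87 |  |  | 904042.01 | 836840.67
x_c = 904042.01 / 14504.87 = 62.33 in
y_c = 836840.67 / 14504.87 = 57.69 in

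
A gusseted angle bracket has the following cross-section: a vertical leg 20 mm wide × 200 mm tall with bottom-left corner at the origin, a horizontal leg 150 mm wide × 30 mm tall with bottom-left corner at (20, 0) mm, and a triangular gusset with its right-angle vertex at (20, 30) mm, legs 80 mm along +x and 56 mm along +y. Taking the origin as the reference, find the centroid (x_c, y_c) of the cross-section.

Part | A | x̄ᵢ | ȳᵢ | A·x̄ᵢ | A·ȳᵢ
vertical leg | 4000.00 | 10.00 | 100.00 | 40000.00 | 400000.00
horizontal leg | 4500.00 | 95.00 | 15.00 | 427500.00 | 67500.00
gusset | 2240.00 | 46.67 | 48.67 | 104533.33 | 109013.33
Σ | 10740.00 |  |  | 572033.33 | 576513.33
x_c = 572033.33 / 10740.00 = 53.26 mm
y_c = 576513.33 / 10740.00 = 53.68 mm

x_c = 53.26 mm, y_c = 53.68 mm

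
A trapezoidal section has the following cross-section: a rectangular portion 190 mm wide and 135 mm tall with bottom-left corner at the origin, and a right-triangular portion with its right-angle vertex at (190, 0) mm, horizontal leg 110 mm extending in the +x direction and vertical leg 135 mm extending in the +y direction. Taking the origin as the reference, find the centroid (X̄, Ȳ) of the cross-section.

X̄ = 124.56 mm, Ȳ = 62.45 mm

rectangular portion: A = 190 × 135 = 25650.00, centroid at (95.00, 67.50).
triangular portion: A = ½·110·135 = 7425.00, centroid at (226.67, 45.00).
ΣA = 33075.00 mm²
ΣAX̄ = (25650.00)(95.00) + (7425.00)(226.67) = 4119750.00 mm³
ΣAȲ = (25650.00)(67.50) + (7425.00)(45.00) = 2065500.00 mm³
X̄ = 4119750.00 / 33075.00 = 124.56 mm
Ȳ = 2065500.00 / 33075.00 = 62.45 mm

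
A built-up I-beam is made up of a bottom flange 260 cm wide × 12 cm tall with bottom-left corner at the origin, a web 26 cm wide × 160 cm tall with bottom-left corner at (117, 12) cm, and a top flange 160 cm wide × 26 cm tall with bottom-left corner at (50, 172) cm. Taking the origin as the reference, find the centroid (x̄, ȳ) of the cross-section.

x̄ = 130.00 cm, ȳ = 102.36 cm

bottom flange: A = 260 × 12 = 3120.00, centroid at (130.00, 6.00).
web: A = 26 × 160 = 4160.00, centroid at (130.00, 92.00).
top flange: A = 160 × 26 = 4160.00, centroid at (130.00, 185.00).
ΣA = 11440.00 cm², ΣAx̄ = 1487200.00 cm³, ΣAȳ = 1171040.00 cm³.
x̄ = 1487200.00/11440.00 = 130.00 cm; ȳ = 1171040.00/11440.00 = 102.36 cm.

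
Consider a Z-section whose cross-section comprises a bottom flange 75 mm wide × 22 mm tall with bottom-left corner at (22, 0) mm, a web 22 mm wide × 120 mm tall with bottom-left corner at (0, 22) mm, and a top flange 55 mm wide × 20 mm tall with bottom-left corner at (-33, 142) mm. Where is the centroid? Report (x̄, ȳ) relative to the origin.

x̄ = 22.48 mm, ȳ = 74.55 mm

bottom flange: A = 75 × 22 = 1650.00, centroid at (59.50, 11.00).
web: A = 22 × 120 = 2640.00, centroid at (11.00, 82.00).
top flange: A = 55 × 20 = 1100.00, centroid at (-5.50, 152.00).
ΣA = 5390.00 mm², ΣAx̄ = 121165.00 mm³, ΣAȳ = 401830.00 mm³.
x̄ = 121165.00/5390.00 = 22.48 mm; ȳ = 401830.00/5390.00 = 74.55 mm.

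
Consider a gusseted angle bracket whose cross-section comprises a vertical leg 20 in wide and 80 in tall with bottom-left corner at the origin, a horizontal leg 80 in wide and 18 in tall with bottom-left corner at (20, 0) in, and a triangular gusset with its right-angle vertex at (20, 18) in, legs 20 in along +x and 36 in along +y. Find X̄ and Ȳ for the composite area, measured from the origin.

Part | A | x̄ᵢ | ȳᵢ | A·x̄ᵢ | A·ȳᵢ
vertical leg | 1600.00 | 10.00 | 40.00 | 16000.00 | 64000.00
horizontal leg | 1440.00 | 60.00 | 9.00 | 86400.00 | 12960.00
gusset | 360.00 | 26.67 | 30.00 | 9600.00 | 10800.00
Σ | 3400.00 |  |  | 112000.00 | 87760.00
X̄ = 112000.00 / 3400.00 = 32.94 in
Ȳ = 87760.00 / 3400.00 = 25.81 in

X̄ = 32.94 in, Ȳ = 25.81 in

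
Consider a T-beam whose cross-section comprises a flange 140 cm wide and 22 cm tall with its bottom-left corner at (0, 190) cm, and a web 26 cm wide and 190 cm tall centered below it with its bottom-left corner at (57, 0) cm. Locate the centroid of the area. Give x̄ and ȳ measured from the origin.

x̄ = 70.00 cm, ȳ = 135.71 cm

web: A = 26 × 190 = 4940.00, centroid at (70.00, 95.00).
flange: A = 140 × 22 = 3080.00, centroid at (70.00, 201.00).
ΣA = 8020.00 cm², ΣAx̄ = 561400.00 cm³, ΣAȳ = 1088380.00 cm³.
x̄ = 561400.00/8020.00 = 70.00 cm; ȳ = 1088380.00/8020.00 = 135.71 cm.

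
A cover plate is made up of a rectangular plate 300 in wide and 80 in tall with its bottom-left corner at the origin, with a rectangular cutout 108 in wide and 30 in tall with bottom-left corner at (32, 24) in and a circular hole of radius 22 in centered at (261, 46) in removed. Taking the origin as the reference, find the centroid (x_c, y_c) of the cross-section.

x_c = 152.01 in, y_c = 39.69 in

plate: A = 300 × 80 = 24000.00, centroid at (150.00, 40.00).
hole 1: A = −(108 × 30) = -3240.00, centroid at (86.00, 39.00).
hole 2: A = −π·22² = -1520.53, centroid at (261.00, 46.00).
ΣA = 19239.47 in²
ΣAx_c = (24000.00)(150.00) + (-3240.00)(86.00) + (-1520.53)(261.00) = 2924501.45 in³
ΣAy_c = (24000.00)(40.00) + (-3240.00)(39.00) + (-1520.53)(46.00) = 763695.58 in³
x_c = 2924501.45 / 19239.47 = 152.01 in
y_c = 763695.58 / 19239.47 = 39.69 in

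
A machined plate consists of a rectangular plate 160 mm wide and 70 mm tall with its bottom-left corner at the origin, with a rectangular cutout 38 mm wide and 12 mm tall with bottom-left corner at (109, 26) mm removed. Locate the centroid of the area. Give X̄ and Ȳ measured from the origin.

plate: A = 160 × 70 = 11200.00, centroid at (80.00, 35.00).
hole: A = −(38 × 12) = -456.00, centroid at (128.00, 32.00).
ΣA = 10744.00 mm²
ΣAX̄ = (11200.00)(80.00) + (-456.00)(128.00) = 837632.00 mm³
ΣAȲ = (11200.00)(35.00) + (-456.00)(32.00) = 377408.00 mm³
X̄ = 837632.00 / 10744.00 = 77.96 mm
Ȳ = 377408.00 / 10744.00 = 35.13 mm

X̄ = 77.96 mm, Ȳ = 35.13 mm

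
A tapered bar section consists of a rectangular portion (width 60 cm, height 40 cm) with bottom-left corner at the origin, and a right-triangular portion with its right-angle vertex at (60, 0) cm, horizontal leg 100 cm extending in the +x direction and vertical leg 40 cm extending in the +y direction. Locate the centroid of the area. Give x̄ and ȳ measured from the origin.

x̄ = 58.79 cm, ȳ = 16.97 cm

rectangular portion: A = 60 × 40 = 2400.00, centroid at (30.00, 20.00).
triangular portion: A = ½·100·40 = 2000.00, centroid at (93.33, 13.33).
ΣA = 4400.00 cm², ΣAx̄ = 258666.67 cm³, ΣAȳ = 74666.67 cm³.
x̄ = 258666.67/4400.00 = 58.79 cm; ȳ = 74666.67/4400.00 = 16.97 cm.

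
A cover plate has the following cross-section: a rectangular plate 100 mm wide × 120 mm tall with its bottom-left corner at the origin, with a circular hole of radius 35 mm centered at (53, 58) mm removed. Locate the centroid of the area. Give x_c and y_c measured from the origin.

Part | A | x̄ᵢ | ȳᵢ | A·x̄ᵢ | A·ȳᵢ
plate | 12000.00 | 50.00 | 60.00 | 600000.00 | 720000.00
hole | -3848.45 | 53.00 | 58.00 | -203967.90 | -223210.16
Σ | 8151.55 |  |  | 396032.10 | 496789.84
x_c = 396032.10 / 8151.55 = 48.58 mm
y_c = 496789.84 / 8151.55 = 60.94 mm

x_c = 48.58 mm, y_c = 60.94 mm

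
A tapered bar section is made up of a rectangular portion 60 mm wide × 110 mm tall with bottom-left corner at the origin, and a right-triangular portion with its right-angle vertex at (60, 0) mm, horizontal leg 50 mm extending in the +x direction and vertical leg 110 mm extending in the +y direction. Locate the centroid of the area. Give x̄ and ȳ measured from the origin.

x̄ = 43.73 mm, ȳ = 49.61 mm

Part | A | x̄ᵢ | ȳᵢ | A·x̄ᵢ | A·ȳᵢ
rectangular portion | 6600.00 | 30.00 | 55.00 | 198000.00 | 363000.00
triangular portion | 2750.00 | 76.67 | 36.67 | 210833.33 | 100833.33
Σ | 9350.00 |  |  | 408833.33 | 463833.33
x̄ = 408833.33 / 9350.00 = 43.73 mm
ȳ = 463833.33 / 9350.00 = 49.61 mm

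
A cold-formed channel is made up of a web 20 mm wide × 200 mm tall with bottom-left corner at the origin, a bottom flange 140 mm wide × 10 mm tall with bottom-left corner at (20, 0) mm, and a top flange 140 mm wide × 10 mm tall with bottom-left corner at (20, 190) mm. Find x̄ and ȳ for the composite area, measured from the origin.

web: A = 20 × 200 = 4000.00, centroid at (10.00, 100.00).
bottom flange: A = 140 × 10 = 1400.00, centroid at (90.00, 5.00).
top flange: A = 140 × 10 = 1400.00, centroid at (90.00, 195.00).
ΣA = 6800.00 mm²
ΣAx̄ = (4000.00)(10.00) + (1400.00)(90.00) + (1400.00)(90.00) = 292000.00 mm³
ΣAȳ = (4000.00)(100.00) + (1400.00)(5.00) + (1400.00)(195.00) = 680000.00 mm³
x̄ = 292000.00 / 6800.00 = 42.94 mm
ȳ = 680000.00 / 6800.00 = 100.00 mm

x̄ = 42.94 mm, ȳ = 100.00 mm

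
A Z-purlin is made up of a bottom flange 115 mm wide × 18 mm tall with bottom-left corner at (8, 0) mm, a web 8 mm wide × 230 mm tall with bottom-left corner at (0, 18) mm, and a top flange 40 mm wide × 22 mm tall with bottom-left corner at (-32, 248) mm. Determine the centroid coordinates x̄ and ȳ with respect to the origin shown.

bottom flange: A = 115 × 18 = 2070.00, centroid at (65.50, 9.00).
web: A = 8 × 230 = 1840.00, centroid at (4.00, 133.00).
top flange: A = 40 × 22 = 880.00, centroid at (-12.00, 259.00).
ΣA = 4790.00 mm², ΣAx̄ = 132385.00 mm³, ΣAȳ = 491270.00 mm³.
x̄ = 132385.00/4790.00 = 27.64 mm; ȳ = 491270.00/4790.00 = 102.56 mm.

x̄ = 27.64 mm, ȳ = 102.56 mm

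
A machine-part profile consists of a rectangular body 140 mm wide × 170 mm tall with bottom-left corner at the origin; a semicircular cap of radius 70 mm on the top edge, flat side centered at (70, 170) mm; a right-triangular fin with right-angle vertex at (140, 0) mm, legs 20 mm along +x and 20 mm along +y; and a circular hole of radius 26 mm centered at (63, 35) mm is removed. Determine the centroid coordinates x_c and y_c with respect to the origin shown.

rectangular body: A = 140 × 170 = 23800.00, centroid at (70.00, 85.00).
semicircular top: A = ½π·70² = 7696.90, centroid at (70.00, 199.71).
triangular fin: A = ½·20·20 = 200.00, centroid at (146.67, 6.67).
hole: A = −π·26² = -2123.72, centroid at (63.00, 35.00).
ΣA = 29573.19 mm², ΣAx_c = 2100322.33 mm³, ΣAy_c = 3487143.26 mm³.
x_c = 2100322.33/29573.19 = 71.02 mm; y_c = 3487143.26/29573.19 = 117.92 mm.

x_c = 71.02 mm, y_c = 117.92 mm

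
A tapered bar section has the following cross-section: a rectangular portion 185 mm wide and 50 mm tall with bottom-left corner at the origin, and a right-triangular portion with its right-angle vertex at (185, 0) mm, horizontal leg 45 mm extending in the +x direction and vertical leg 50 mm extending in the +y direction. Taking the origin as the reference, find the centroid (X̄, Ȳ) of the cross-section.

rectangular portion: A = 185 × 50 = 9250.00, centroid at (92.50, 25.00).
triangular portion: A = ½·45·50 = 1125.00, centroid at (200.00, 16.67).
ΣA = 10375.00 mm²
ΣAX̄ = (9250.00)(92.50) + (1125.00)(200.00) = 1080625.00 mm³
ΣAȲ = (9250.00)(25.00) + (1125.00)(16.67) = 250000.00 mm³
X̄ = 1080625.00 / 10375.00 = 104.16 mm
Ȳ = 250000.00 / 10375.00 = 24.10 mm

X̄ = 104.16 mm, Ȳ = 24.10 mm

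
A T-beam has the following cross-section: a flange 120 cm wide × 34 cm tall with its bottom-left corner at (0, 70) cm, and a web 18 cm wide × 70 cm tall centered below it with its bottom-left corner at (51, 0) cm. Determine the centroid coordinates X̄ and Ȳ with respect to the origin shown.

X̄ = 60.00 cm, Ȳ = 74.73 cm

Part | A | x̄ᵢ | ȳᵢ | A·x̄ᵢ | A·ȳᵢ
web | 1260.00 | 60.00 | 35.00 | 75600.00 | 44100.00
flange | 4080.00 | 60.00 | 87.00 | 244800.00 | 354960.00
Σ | 5340.00 |  |  | 320400.00 | 399060.00
X̄ = 320400.00 / 5340.00 = 60.00 cm
Ȳ = 399060.00 / 5340.00 = 74.73 cm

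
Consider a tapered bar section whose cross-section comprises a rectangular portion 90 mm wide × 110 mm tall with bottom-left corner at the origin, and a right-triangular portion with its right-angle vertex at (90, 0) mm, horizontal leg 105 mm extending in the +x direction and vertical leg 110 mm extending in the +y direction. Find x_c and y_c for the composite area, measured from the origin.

Part | A | x̄ᵢ | ȳᵢ | A·x̄ᵢ | A·ȳᵢ
rectangular portion | 9900.00 | 45.00 | 55.00 | 445500.00 | 544500.00
triangular portion | 5775.00 | 125.00 | 36.67 | 721875.00 | 211750.00
Σ | 15675.00 |  |  | 1167375.00 | 756250.00
x_c = 1167375.00 / 15675.00 = 74.47 mm
y_c = 756250.00 / 15675.00 = 48.25 mm

x_c = 74.47 mm, y_c = 48.25 mm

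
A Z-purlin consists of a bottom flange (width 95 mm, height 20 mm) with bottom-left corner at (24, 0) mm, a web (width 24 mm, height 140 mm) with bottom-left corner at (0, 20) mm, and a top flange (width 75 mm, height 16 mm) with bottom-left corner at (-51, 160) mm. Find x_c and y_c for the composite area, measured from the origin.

bottom flange: A = 95 × 20 = 1900.00, centroid at (71.50, 10.00).
web: A = 24 × 140 = 3360.00, centroid at (12.00, 90.00).
top flange: A = 75 × 16 = 1200.00, centroid at (-13.50, 168.00).
ΣA = 6460.00 mm², ΣAx_c = 159970.00 mm³, ΣAy_c = 523000.00 mm³.
x_c = 159970.00/6460.00 = 24.76 mm; y_c = 523000.00/6460.00 = 80.96 mm.

x_c = 24.76 mm, y_c = 80.96 mm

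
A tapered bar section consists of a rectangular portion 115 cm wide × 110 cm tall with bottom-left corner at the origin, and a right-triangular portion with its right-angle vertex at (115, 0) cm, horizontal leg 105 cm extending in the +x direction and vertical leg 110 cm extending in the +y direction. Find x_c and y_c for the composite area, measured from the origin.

x_c = 86.49 cm, y_c = 49.25 cm

rectangular portion: A = 115 × 110 = 12650.00, centroid at (57.50, 55.00).
triangular portion: A = ½·105·110 = 5775.00, centroid at (150.00, 36.67).
ΣA = 18425.00 cm², ΣAx_c = 1593625.00 cm³, ΣAy_c = 907500.00 cm³.
x_c = 1593625.00/18425.00 = 86.49 cm; y_c = 907500.00/18425.00 = 49.25 cm.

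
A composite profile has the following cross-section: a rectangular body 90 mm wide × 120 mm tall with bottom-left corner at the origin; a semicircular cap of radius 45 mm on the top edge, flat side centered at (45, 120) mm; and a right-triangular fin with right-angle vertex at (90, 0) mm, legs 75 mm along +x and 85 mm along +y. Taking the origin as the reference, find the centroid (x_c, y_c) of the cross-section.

x_c = 58.00 mm, y_c = 68.78 mm

rectangular body: A = 90 × 120 = 10800.00, centroid at (45.00, 60.00).
semicircular top: A = ½π·45² = 3180.86, centroid at (45.00, 139.10).
triangular fin: A = ½·75·85 = 3187.50, centroid at (115.00, 28.33).
ΣA = 17168.36 mm²
ΣAx_c = (10800.00)(45.00) + (3180.86)(45.00) + (3187.50)(115.00) = 995701.32 mm³
ΣAy_c = (10800.00)(60.00) + (3180.86)(139.10) + (3187.50)(28.33) = 1180766.01 mm³
x_c = 995701.32 / 17168.36 = 58.00 mm
y_c = 1180766.01 / 17168.36 = 68.78 mm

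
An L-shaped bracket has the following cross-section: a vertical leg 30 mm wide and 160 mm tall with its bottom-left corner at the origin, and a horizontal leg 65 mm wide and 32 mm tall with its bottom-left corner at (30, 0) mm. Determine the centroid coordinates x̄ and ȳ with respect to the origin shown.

Part | A | x̄ᵢ | ȳᵢ | A·x̄ᵢ | A·ȳᵢ
vertical leg | 4800.00 | 15.00 | 80.00 | 72000.00 | 384000.00
horizontal leg | 2080.00 | 62.50 | 16.00 | 130000.00 | 33280.00
Σ | 6880.00 |  |  | 202000.00 | 417280.00
x̄ = 202000.00 / 6880.00 = 29.36 mm
ȳ = 417280.00 / 6880.00 = 60.65 mm

x̄ = 29.36 mm, ȳ = 60.65 mm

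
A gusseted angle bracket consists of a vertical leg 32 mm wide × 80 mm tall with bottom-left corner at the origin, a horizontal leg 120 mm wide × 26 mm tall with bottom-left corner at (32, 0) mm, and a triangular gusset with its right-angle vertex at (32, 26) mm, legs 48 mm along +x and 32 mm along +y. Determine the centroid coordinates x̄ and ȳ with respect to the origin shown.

x̄ = 56.59 mm, ȳ = 26.54 mm

vertical leg: A = 32 × 80 = 2560.00, centroid at (16.00, 40.00).
horizontal leg: A = 120 × 26 = 3120.00, centroid at (92.00, 13.00).
gusset: A = ½·48·32 = 768.00, centroid at (48.00, 36.67).
ΣA = 6448.00 mm²
ΣAx̄ = (2560.00)(16.00) + (3120.00)(92.00) + (768.00)(48.00) = 364864.00 mm³
ΣAȳ = (2560.00)(40.00) + (3120.00)(13.00) + (768.00)(36.67) = 171120.00 mm³
x̄ = 364864.00 / 6448.00 = 56.59 mm
ȳ = 171120.00 / 6448.00 = 26.54 mm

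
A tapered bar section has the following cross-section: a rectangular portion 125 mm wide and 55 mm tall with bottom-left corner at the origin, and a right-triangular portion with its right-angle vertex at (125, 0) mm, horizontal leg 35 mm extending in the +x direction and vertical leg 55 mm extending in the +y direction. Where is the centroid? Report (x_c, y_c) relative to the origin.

rectangular portion: A = 125 × 55 = 6875.00, centroid at (62.50, 27.50).
triangular portion: A = ½·35·55 = 962.50, centroid at (136.67, 18.33).
ΣA = 7837.50 mm²
ΣAx_c = (6875.00)(62.50) + (962.50)(136.67) = 561229.17 mm³
ΣAy_c = (6875.00)(27.50) + (962.50)(18.33) = 206708.33 mm³
x_c = 561229.17 / 7837.50 = 71.61 mm
y_c = 206708.33 / 7837.50 = 26.37 mm

x_c = 71.61 mm, y_c = 26.37 mm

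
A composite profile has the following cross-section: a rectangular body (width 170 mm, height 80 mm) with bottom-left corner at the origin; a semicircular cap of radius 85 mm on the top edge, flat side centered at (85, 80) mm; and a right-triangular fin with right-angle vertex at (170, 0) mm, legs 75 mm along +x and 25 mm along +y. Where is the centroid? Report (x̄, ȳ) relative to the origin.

rectangular body: A = 170 × 80 = 13600.00, centroid at (85.00, 40.00).
semicircular top: A = ½π·85² = 11349.00, centroid at (85.00, 116.08).
triangular fin: A = ½·75·25 = 937.50, centroid at (195.00, 8.33).
ΣA = 25886.50 mm²
ΣAx̄ = (13600.00)(85.00) + (11349.00)(85.00) + (937.50)(195.00) = 2303477.79 mm³
ΣAȳ = (13600.00)(40.00) + (11349.00)(116.08) + (937.50)(8.33) = 1869149.44 mm³
x̄ = 2303477.79 / 25886.50 = 88.98 mm
ȳ = 1869149.44 / 25886.50 = 72.21 mm

x̄ = 88.98 mm, ȳ = 72.21 mm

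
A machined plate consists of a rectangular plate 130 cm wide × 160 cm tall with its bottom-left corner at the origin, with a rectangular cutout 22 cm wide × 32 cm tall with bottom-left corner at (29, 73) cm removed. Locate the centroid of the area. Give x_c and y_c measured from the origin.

plate: A = 130 × 160 = 20800.00, centroid at (65.00, 80.00).
hole: A = −(22 × 32) = -704.00, centroid at (40.00, 89.00).
ΣA = 20096.00 cm², ΣAx_c = 1323840.00 cm³, ΣAy_c = 1601344.00 cm³.
x_c = 1323840.00/20096.00 = 65.88 cm; y_c = 1601344.00/20096.00 = 79.68 cm.

x_c = 65.88 cm, y_c = 79.68 cm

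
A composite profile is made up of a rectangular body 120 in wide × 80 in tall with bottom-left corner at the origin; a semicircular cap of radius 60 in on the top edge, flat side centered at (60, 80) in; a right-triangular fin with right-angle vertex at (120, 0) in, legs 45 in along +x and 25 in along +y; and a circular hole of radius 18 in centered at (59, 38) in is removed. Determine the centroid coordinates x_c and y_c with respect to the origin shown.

x_c = 62.92 in, y_c = 63.95 in

rectangular body: A = 120 × 80 = 9600.00, centroid at (60.00, 40.00).
semicircular top: A = ½π·60² = 5654.87, centroid at (60.00, 105.46).
triangular fin: A = ½·45·25 = 562.50, centroid at (135.00, 8.33).
hole: A = −π·18² = -1017.88, centroid at (59.00, 38.00).
ΣA = 14799.49 in²
ΣAx_c = (9600.00)(60.00) + (5654.87)(60.00) + (562.50)(135.00) + (-1017.88)(59.00) = 931174.82 in³
ΣAy_c = (9600.00)(40.00) + (5654.87)(105.46) + (562.50)(8.33) + (-1017.88)(38.00) = 946397.55 in³
x_c = 931174.82 / 14799.49 = 62.92 in
y_c = 946397.55 / 14799.49 = 63.95 in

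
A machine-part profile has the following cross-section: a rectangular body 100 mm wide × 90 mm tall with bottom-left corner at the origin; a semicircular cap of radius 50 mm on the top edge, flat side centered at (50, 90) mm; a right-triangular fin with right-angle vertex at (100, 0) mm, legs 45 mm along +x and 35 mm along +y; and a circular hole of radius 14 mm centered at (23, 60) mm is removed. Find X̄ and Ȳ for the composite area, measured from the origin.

rectangular body: A = 100 × 90 = 9000.00, centroid at (50.00, 45.00).
semicircular top: A = ½π·50² = 3926.99, centroid at (50.00, 111.22).
triangular fin: A = ½·45·35 = 787.50, centroid at (115.00, 11.67).
hole: A = −π·14² = -615.75, centroid at (23.00, 60.00).
ΣA = 13098.74 mm²
ΣAX̄ = (9000.00)(50.00) + (3926.99)(50.00) + (787.50)(115.00) + (-615.75)(23.00) = 722749.74 mm³
ΣAȲ = (9000.00)(45.00) + (3926.99)(111.22) + (787.50)(11.67) + (-615.75)(60.00) = 814004.88 mm³
X̄ = 722749.74 / 13098.74 = 55.18 mm
Ȳ = 814004.88 / 13098.74 = 62.14 mm

X̄ = 55.18 mm, Ȳ = 62.14 mm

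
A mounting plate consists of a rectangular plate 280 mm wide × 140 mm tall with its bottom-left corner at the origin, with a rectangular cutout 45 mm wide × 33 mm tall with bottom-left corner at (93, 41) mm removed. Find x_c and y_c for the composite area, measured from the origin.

x_c = 140.96 mm, y_c = 70.49 mm

Part | A | x̄ᵢ | ȳᵢ | A·x̄ᵢ | A·ȳᵢ
plate | 39200.00 | 140.00 | 70.00 | 5488000.00 | 2744000.00
hole | -1485.00 | 115.50 | 57.50 | -171517.50 | -85387.50
Σ | 37715.00 |  |  | 5316482.50 | 2658612.50
x_c = 5316482.50 / 37715.00 = 140.96 mm
y_c = 2658612.50 / 37715.00 = 70.49 mm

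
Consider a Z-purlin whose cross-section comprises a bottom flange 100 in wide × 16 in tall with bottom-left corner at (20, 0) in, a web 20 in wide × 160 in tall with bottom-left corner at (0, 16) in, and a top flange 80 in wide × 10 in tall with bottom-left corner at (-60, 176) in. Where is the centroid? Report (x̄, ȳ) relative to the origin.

bottom flange: A = 100 × 16 = 1600.00, centroid at (70.00, 8.00).
web: A = 20 × 160 = 3200.00, centroid at (10.00, 96.00).
top flange: A = 80 × 10 = 800.00, centroid at (-20.00, 181.00).
ΣA = 5600.00 in²
ΣAx̄ = (1600.00)(70.00) + (3200.00)(10.00) + (800.00)(-20.00) = 128000.00 in³
ΣAȳ = (1600.00)(8.00) + (3200.00)(96.00) + (800.00)(181.00) = 464800.00 in³
x̄ = 128000.00 / 5600.00 = 22.86 in
ȳ = 464800.00 / 5600.00 = 83.00 in

x̄ = 22.86 in, ȳ = 83.00 in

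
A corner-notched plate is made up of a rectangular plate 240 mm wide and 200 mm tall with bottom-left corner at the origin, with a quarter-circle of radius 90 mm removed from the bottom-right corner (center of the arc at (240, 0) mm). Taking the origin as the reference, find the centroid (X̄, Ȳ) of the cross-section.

plate: A = 240 × 200 = 48000.00, centroid at (120.00, 100.00).
removed quarter-circle: A = −¼π·90² = -6361.73, centroid at (201.80, 38.20).
ΣA = 41638.27 mm²
ΣAX̄ = (48000.00)(120.00) + (-6361.73)(201.80) = 4476185.97 mm³
ΣAȲ = (48000.00)(100.00) + (-6361.73)(38.20) = 4557000.00 mm³
X̄ = 4476185.97 / 41638.27 = 107.50 mm
Ȳ = 4557000.00 / 41638.27 = 109.44 mm

X̄ = 107.50 mm, Ȳ = 109.44 mm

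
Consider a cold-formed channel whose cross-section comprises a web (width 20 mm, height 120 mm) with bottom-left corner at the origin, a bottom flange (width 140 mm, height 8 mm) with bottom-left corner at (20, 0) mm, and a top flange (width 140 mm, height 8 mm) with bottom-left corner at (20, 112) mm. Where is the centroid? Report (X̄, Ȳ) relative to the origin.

web: A = 20 × 120 = 2400.00, centroid at (10.00, 60.00).
bottom flange: A = 140 × 8 = 1120.00, centroid at (90.00, 4.00).
top flange: A = 140 × 8 = 1120.00, centroid at (90.00, 116.00).
ΣA = 4640.00 mm², ΣAX̄ = 225600.00 mm³, ΣAȲ = 278400.00 mm³.
X̄ = 225600.00/4640.00 = 48.62 mm; Ȳ = 278400.00/4640.00 = 60.00 mm.

X̄ = 48.62 mm, Ȳ = 60.00 mm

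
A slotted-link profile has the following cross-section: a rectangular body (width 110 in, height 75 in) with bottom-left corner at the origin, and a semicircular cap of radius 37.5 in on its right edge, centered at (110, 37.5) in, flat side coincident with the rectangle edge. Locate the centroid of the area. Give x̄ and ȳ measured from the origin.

Part | A | x̄ᵢ | ȳᵢ | A·x̄ᵢ | A·ȳᵢ
rectangular body | 8250.00 | 55.00 | 37.50 | 453750.00 | 309375.00
semicircular end | 2208.93 | 125.92 | 37.50 | 278138.81 | 82834.96
Σ | 10458.93 |  |  | 731888.81 | 392209.96
x̄ = 731888.81 / 10458.93 = 69.98 in
ȳ = 392209.96 / 10458.93 = 37.50 in

x̄ = 69.98 in, ȳ = 37.50 in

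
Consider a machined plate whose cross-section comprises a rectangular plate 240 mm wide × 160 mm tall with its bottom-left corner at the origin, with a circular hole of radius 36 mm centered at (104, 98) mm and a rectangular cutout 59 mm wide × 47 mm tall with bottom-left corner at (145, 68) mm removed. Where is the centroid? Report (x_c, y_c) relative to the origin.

Part | A | x̄ᵢ | ȳᵢ | A·x̄ᵢ | A·ȳᵢ
plate | 38400.00 | 120.00 | 80.00 | 4608000.00 | 3072000.00
hole 1 | -4071.50 | 104.00 | 98.00 | -423436.42 | -399007.40
hole 2 | -2773.00 | 174.50 | 91.50 | -483888.50 | -253729.50
Σ | 31555.50 |  |  | 3700675.08 | 2419263.10
x_c = 3700675.08 / 31555.50 = 117.28 mm
y_c = 2419263.10 / 31555.50 = 76.67 mm

x_c = 117.28 mm, y_c = 76.67 mm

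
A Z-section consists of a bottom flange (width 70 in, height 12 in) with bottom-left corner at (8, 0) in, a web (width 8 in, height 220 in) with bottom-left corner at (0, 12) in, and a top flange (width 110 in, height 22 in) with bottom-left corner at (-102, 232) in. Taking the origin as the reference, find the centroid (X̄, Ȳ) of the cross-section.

X̄ = -14.06 in, Ȳ = 160.92 in

bottom flange: A = 70 × 12 = 840.00, centroid at (43.00, 6.00).
web: A = 8 × 220 = 1760.00, centroid at (4.00, 122.00).
top flange: A = 110 × 22 = 2420.00, centroid at (-47.00, 243.00).
ΣA = 5020.00 in², ΣAX̄ = -70580.00 in³, ΣAȲ = 807820.00 in³.
X̄ = -70580.00/5020.00 = -14.06 in; Ȳ = 807820.00/5020.00 = 160.92 in.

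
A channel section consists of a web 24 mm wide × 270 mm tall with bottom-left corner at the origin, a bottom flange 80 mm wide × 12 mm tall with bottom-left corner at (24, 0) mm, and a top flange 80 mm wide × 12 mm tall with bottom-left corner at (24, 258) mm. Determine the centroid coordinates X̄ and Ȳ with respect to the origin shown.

web: A = 24 × 270 = 6480.00, centroid at (12.00, 135.00).
bottom flange: A = 80 × 12 = 960.00, centroid at (64.00, 6.00).
top flange: A = 80 × 12 = 960.00, centroid at (64.00, 264.00).
ΣA = 8400.00 mm², ΣAX̄ = 200640.00 mm³, ΣAȲ = 1134000.00 mm³.
X̄ = 200640.00/8400.00 = 23.89 mm; Ȳ = 1134000.00/8400.00 = 135.00 mm.

X̄ = 23.89 mm, Ȳ = 135.00 mm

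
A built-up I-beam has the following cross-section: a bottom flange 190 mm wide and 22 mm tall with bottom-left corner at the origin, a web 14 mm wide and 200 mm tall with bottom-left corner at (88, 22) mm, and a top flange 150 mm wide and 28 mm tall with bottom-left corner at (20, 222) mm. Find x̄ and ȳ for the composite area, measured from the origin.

bottom flange: A = 190 × 22 = 4180.00, centroid at (95.00, 11.00).
web: A = 14 × 200 = 2800.00, centroid at (95.00, 122.00).
top flange: A = 150 × 28 = 4200.00, centroid at (95.00, 236.00).
ΣA = 11180.00 mm²
ΣAx̄ = (4180.00)(95.00) + (2800.00)(95.00) + (4200.00)(95.00) = 1062100.00 mm³
ΣAȳ = (4180.00)(11.00) + (2800.00)(122.00) + (4200.00)(236.00) = 1378780.00 mm³
x̄ = 1062100.00 / 11180.00 = 95.00 mm
ȳ = 1378780.00 / 11180.00 = 123.33 mm

x̄ = 95.00 mm, ȳ = 123.33 mm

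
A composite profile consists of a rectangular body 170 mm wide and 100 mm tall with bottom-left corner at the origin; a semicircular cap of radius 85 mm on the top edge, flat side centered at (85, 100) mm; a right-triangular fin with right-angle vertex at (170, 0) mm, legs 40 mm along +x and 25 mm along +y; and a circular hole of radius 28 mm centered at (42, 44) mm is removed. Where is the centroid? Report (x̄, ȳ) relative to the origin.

x̄ = 90.88 mm, ȳ = 86.79 mm

rectangular body: A = 170 × 100 = 17000.00, centroid at (85.00, 50.00).
semicircular top: A = ½π·85² = 11349.00, centroid at (85.00, 136.08).
triangular fin: A = ½·40·25 = 500.00, centroid at (183.33, 8.33).
hole: A = −π·28² = -2463.01, centroid at (42.00, 44.00).
ΣA = 26385.99 mm²
ΣAx̄ = (17000.00)(85.00) + (11349.00)(85.00) + (500.00)(183.33) + (-2463.01)(42.00) = 2397885.60 mm³
ΣAȳ = (17000.00)(50.00) + (11349.00)(136.08) + (500.00)(8.33) + (-2463.01)(44.00) = 2290111.30 mm³
x̄ = 2397885.60 / 26385.99 = 90.88 mm
ȳ = 2290111.30 / 26385.99 = 86.79 mm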